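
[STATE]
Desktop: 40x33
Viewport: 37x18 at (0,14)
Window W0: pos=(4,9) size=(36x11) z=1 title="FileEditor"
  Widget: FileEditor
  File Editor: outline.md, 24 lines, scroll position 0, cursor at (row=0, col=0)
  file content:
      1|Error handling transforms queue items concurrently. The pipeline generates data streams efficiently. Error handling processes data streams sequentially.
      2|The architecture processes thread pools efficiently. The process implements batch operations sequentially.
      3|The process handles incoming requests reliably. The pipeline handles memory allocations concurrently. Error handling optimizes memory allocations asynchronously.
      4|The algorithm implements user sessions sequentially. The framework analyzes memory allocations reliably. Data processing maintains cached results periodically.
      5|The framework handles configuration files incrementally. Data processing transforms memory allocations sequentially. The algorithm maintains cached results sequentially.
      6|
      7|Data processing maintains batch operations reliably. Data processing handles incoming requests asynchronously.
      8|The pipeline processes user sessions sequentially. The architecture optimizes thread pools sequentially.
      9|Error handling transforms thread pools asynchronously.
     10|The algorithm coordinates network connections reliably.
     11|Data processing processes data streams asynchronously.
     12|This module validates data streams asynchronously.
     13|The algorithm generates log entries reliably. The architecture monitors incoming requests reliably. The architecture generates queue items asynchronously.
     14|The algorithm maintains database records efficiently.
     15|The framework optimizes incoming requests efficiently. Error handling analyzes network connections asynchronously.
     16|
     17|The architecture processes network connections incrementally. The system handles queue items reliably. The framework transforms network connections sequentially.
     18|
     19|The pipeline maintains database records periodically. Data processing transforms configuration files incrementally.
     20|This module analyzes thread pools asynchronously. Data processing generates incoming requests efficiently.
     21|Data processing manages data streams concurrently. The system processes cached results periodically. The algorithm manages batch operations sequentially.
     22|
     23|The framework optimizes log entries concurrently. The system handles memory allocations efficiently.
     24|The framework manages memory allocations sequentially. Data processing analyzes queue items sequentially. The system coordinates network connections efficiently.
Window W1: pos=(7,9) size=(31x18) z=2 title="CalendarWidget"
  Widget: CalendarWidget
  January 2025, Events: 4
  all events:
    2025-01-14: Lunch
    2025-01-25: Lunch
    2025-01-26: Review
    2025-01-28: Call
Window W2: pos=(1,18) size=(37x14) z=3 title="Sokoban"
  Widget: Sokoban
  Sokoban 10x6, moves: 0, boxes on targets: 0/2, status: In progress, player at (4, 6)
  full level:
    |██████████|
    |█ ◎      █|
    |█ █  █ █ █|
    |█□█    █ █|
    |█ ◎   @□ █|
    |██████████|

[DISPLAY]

    ┃Th┃       1  2  3  4  5         
    ┃Th┃ 6  7  8  9 10 11 12         
    ┃Th┃13 14* 15 16 17 18 19        
    ┃  ┃20 21 22 23 24 25* 26*       
 ┏━━━━━━━━━━━━━━━━━━━━━━━━━━━━━━━━━━━
 ┃ Sokoban                           
 ┠───────────────────────────────────
 ┃██████████                         
 ┃█ ◎      █                         
 ┃█ █  █ █ █                         
 ┃█□█    █ █                         
 ┃█ ◎   @□ █                         
 ┃██████████                         
 ┃Moves: 0  0/2                      
 ┃                                   
 ┃                                   
 ┃                                   
 ┗━━━━━━━━━━━━━━━━━━━━━━━━━━━━━━━━━━━


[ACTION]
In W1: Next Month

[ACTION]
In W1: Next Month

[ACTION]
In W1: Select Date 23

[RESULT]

    ┃Th┃                1  2         
    ┃Th┃ 3  4  5  6  7  8  9         
    ┃Th┃10 11 12 13 14 15 16         
    ┃  ┃17 18 19 20 21 22 [23]       
 ┏━━━━━━━━━━━━━━━━━━━━━━━━━━━━━━━━━━━
 ┃ Sokoban                           
 ┠───────────────────────────────────
 ┃██████████                         
 ┃█ ◎      █                         
 ┃█ █  █ █ █                         
 ┃█□█    █ █                         
 ┃█ ◎   @□ █                         
 ┃██████████                         
 ┃Moves: 0  0/2                      
 ┃                                   
 ┃                                   
 ┃                                   
 ┗━━━━━━━━━━━━━━━━━━━━━━━━━━━━━━━━━━━


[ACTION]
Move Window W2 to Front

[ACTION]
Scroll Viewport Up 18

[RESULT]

                                     
                                     
                                     
                                     
                                     
                                     
                                     
                                     
                                     
    ┏━━┏━━━━━━━━━━━━━━━━━━━━━━━━━━━━━
    ┃ F┃ CalendarWidget              
    ┠──┠─────────────────────────────
    ┃█r┃          March 2025         
    ┃Th┃Mo Tu We Th Fr Sa Su         
    ┃Th┃                1  2         
    ┃Th┃ 3  4  5  6  7  8  9         
    ┃Th┃10 11 12 13 14 15 16         
    ┃  ┃17 18 19 20 21 22 [23]       


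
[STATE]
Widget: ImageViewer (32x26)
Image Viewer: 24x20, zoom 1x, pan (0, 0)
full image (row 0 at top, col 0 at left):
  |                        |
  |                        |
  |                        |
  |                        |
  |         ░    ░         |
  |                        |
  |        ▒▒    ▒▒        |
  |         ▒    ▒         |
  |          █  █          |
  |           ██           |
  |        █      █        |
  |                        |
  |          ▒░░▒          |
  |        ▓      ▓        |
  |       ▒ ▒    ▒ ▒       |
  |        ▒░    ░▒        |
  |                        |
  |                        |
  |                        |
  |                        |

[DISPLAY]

                                
                                
                                
                                
         ░    ░                 
                                
        ▒▒    ▒▒                
         ▒    ▒                 
          █  █                  
           ██                   
        █      █                
                                
          ▒░░▒                  
        ▓      ▓                
       ▒ ▒    ▒ ▒               
        ▒░    ░▒                
                                
                                
                                
                                
                                
                                
                                
                                
                                
                                


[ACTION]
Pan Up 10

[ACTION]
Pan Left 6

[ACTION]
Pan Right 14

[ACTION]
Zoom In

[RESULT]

                                
                                
                                
                                
                                
                                
                                
                                
    ░░        ░░                
    ░░        ░░                
                                
                                
  ▒▒▒▒        ▒▒▒▒              
  ▒▒▒▒        ▒▒▒▒              
    ▒▒        ▒▒                
    ▒▒        ▒▒                
      ██    ██                  
      ██    ██                  
        ████                    
        ████                    
  ██            ██              
  ██            ██              
                                
                                
      ▒▒░░░░▒▒                  
      ▒▒░░░░▒▒                  


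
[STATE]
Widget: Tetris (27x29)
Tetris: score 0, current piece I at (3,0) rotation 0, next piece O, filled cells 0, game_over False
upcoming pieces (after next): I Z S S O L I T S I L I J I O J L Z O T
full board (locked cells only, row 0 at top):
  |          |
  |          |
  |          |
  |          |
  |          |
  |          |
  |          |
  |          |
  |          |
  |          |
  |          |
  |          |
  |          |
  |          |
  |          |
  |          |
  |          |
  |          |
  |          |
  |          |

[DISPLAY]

   ████   │Next:           
          │▓▓              
          │▓▓              
          │                
          │                
          │                
          │Score:          
          │0               
          │                
          │                
          │                
          │                
          │                
          │                
          │                
          │                
          │                
          │                
          │                
          │                
          │                
          │                
          │                
          │                
          │                
          │                
          │                
          │                
          │                


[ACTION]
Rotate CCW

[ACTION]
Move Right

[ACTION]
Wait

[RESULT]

          │Next:           
    █     │▓▓              
    █     │▓▓              
    █     │                
    █     │                
          │                
          │Score:          
          │0               
          │                
          │                
          │                
          │                
          │                
          │                
          │                
          │                
          │                
          │                
          │                
          │                
          │                
          │                
          │                
          │                
          │                
          │                
          │                
          │                
          │                


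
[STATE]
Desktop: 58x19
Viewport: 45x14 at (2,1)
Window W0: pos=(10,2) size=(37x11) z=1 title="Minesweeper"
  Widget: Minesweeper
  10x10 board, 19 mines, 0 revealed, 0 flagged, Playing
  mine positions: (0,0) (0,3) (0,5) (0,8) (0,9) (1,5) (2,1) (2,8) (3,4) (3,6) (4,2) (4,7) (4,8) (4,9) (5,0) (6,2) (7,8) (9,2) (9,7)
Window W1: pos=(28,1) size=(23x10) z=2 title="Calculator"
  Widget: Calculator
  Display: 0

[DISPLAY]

                          ┏━━━━━━━━━━━━━━━━━━
        ┏━━━━━━━━━━━━━━━━━┃ Calculator       
        ┃ Minesweeper     ┠──────────────────
        ┠─────────────────┃                  
        ┃■■■■■■■■■■       ┃┌───┬───┬───┬───┐ 
        ┃■■■■■■■■■■       ┃│ 7 │ 8 │ 9 │ ÷ │ 
        ┃■■■■■■■■■■       ┃├───┼───┼───┼───┤ 
        ┃■■■■■■■■■■       ┃│ 4 │ 5 │ 6 │ × │ 
        ┃■■■■■■■■■■       ┃└───┴───┴───┴───┘ 
        ┃■■■■■■■■■■       ┗━━━━━━━━━━━━━━━━━━
        ┃■■■■■■■■■■                         ┃
        ┗━━━━━━━━━━━━━━━━━━━━━━━━━━━━━━━━━━━┛
                                             
                                             


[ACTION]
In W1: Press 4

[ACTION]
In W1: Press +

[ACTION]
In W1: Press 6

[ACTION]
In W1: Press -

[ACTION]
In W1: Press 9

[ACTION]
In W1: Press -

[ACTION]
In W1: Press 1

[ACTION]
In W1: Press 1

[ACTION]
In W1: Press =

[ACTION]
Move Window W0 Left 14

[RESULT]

                          ┏━━━━━━━━━━━━━━━━━━
━━━━━━━━━━━━━━━━━━━━━━━━━━┃ Calculator       
Minesweeper               ┠──────────────────
──────────────────────────┃                  
■■■■■■■■■                 ┃┌───┬───┬───┬───┐ 
■■■■■■■■■                 ┃│ 7 │ 8 │ 9 │ ÷ │ 
■■■■■■■■■                 ┃├───┼───┼───┼───┤ 
■■■■■■■■■                 ┃│ 4 │ 5 │ 6 │ × │ 
■■■■■■■■■                 ┃└───┴───┴───┴───┘ 
■■■■■■■■■                 ┗━━━━━━━━━━━━━━━━━━
■■■■■■■■■                         ┃          
━━━━━━━━━━━━━━━━━━━━━━━━━━━━━━━━━━┛          
                                             
                                             


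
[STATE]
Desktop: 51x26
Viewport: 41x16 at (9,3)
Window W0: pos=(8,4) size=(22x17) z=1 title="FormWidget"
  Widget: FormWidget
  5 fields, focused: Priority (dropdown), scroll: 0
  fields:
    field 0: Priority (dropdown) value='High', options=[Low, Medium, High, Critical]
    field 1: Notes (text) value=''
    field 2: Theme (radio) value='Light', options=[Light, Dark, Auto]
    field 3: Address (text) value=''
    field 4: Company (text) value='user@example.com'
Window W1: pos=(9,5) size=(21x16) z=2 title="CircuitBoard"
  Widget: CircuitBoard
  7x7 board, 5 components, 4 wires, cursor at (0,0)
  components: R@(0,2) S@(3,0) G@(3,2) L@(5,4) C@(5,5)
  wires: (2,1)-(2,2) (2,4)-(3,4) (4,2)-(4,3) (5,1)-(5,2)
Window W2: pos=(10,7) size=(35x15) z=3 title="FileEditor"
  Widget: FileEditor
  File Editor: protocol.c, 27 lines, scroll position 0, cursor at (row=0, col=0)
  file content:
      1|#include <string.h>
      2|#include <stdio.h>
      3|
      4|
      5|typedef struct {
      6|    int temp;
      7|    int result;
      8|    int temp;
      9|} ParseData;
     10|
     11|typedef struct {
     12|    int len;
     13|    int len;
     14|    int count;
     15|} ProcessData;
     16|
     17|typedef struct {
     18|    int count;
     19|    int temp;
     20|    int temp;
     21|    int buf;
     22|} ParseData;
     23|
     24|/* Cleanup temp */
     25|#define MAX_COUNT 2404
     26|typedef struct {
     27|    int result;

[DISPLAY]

                                         
━━━━━━━━━━━━━━━━━━━━┓                    
┏━━━━━━━━━━━━━━━━━━━┓                    
┃ CircuitBoard      ┃                    
┠┏━━━━━━━━━━━━━━━━━━━━━━━━━━━━━━━━━┓     
┃┃ FileEditor                      ┃     
┃┠─────────────────────────────────┨     
┃┃█include <string.h>             ▲┃     
┃┃#include <stdio.h>              █┃     
┃┃                                ░┃     
┃┃                                ░┃     
┃┃typedef struct {                ░┃     
┃┃    int temp;                   ░┃     
┃┃    int result;                 ░┃     
┃┃    int temp;                   ░┃     
┃┃} ParseData;                    ░┃     


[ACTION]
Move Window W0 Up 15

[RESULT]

> Priority:   [Hig▼]┃                    
  Notes:      [    ]┃                    
┏━━━━━━━━━━━━━━━━━━━┓                    
┃ CircuitBoard      ┃                    
┠┏━━━━━━━━━━━━━━━━━━━━━━━━━━━━━━━━━┓     
┃┃ FileEditor                      ┃     
┃┠─────────────────────────────────┨     
┃┃█include <string.h>             ▲┃     
┃┃#include <stdio.h>              █┃     
┃┃                                ░┃     
┃┃                                ░┃     
┃┃typedef struct {                ░┃     
┃┃    int temp;                   ░┃     
┃┃    int result;                 ░┃     
┃┃    int temp;                   ░┃     
┃┃} ParseData;                    ░┃     


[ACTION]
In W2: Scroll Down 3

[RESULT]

> Priority:   [Hig▼]┃                    
  Notes:      [    ]┃                    
┏━━━━━━━━━━━━━━━━━━━┓                    
┃ CircuitBoard      ┃                    
┠┏━━━━━━━━━━━━━━━━━━━━━━━━━━━━━━━━━┓     
┃┃ FileEditor                      ┃     
┃┠─────────────────────────────────┨     
┃┃                                ▲┃     
┃┃typedef struct {                ░┃     
┃┃    int temp;                   █┃     
┃┃    int result;                 ░┃     
┃┃    int temp;                   ░┃     
┃┃} ParseData;                    ░┃     
┃┃                                ░┃     
┃┃typedef struct {                ░┃     
┃┃    int len;                    ░┃     


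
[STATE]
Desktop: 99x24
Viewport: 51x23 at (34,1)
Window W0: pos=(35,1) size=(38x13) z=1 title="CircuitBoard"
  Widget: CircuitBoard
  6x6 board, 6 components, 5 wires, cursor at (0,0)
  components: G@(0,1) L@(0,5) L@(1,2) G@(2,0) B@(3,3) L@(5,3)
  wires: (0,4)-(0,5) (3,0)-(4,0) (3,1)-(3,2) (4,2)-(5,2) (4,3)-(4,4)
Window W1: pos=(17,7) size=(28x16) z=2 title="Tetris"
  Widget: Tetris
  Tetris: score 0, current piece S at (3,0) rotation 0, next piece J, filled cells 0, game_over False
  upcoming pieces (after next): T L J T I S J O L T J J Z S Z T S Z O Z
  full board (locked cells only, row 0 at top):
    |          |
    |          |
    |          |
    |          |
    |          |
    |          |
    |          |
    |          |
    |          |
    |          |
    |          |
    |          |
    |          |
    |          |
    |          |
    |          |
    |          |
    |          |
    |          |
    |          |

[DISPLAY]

 ┏━━━━━━━━━━━━━━━━━━━━━━━━━━━━━━━━━━━━┓            
 ┃ CircuitBoard                       ┃            
 ┠────────────────────────────────────┨            
 ┃   0 1 2 3 4 5                      ┃            
 ┃0  [.]  G           · ─ L           ┃            
 ┃                                    ┃            
━━━━━━━━━━┓   L                       ┃            
          ┃                           ┃            
──────────┨                           ┃            
          ┃                           ┃            
          ┃ ─ ·   B                   ┃            
          ┃                           ┃            
          ┃━━━━━━━━━━━━━━━━━━━━━━━━━━━┛            
          ┃                                        
          ┃                                        
:         ┃                                        
          ┃                                        
          ┃                                        
          ┃                                        
          ┃                                        
          ┃                                        
━━━━━━━━━━┛                                        
                                                   


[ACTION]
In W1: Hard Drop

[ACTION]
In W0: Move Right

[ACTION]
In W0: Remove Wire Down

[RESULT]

 ┏━━━━━━━━━━━━━━━━━━━━━━━━━━━━━━━━━━━━┓            
 ┃ CircuitBoard                       ┃            
 ┠────────────────────────────────────┨            
 ┃   0 1 2 3 4 5                      ┃            
 ┃0      [G]          · ─ L           ┃            
 ┃                                    ┃            
━━━━━━━━━━┓   L                       ┃            
          ┃                           ┃            
──────────┨                           ┃            
          ┃                           ┃            
          ┃ ─ ·   B                   ┃            
          ┃                           ┃            
          ┃━━━━━━━━━━━━━━━━━━━━━━━━━━━┛            
          ┃                                        
          ┃                                        
:         ┃                                        
          ┃                                        
          ┃                                        
          ┃                                        
          ┃                                        
          ┃                                        
━━━━━━━━━━┛                                        
                                                   


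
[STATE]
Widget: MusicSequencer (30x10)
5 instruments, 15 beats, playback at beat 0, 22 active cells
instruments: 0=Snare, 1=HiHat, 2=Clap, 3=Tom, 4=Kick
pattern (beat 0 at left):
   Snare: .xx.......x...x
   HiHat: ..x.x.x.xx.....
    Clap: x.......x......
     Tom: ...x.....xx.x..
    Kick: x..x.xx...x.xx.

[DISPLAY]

      ▼12345678901234         
 Snare·██·······█···█         
 HiHat··█·█·█·██·····         
  Clap█·······█······         
   Tom···█·····██·█··         
  Kick█··█·██···█·██·         
                              
                              
                              
                              


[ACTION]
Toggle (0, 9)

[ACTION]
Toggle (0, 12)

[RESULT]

      ▼12345678901234         
 Snare·██······██·█·█         
 HiHat··█·█·█·██·····         
  Clap█·······█······         
   Tom···█·····██·█··         
  Kick█··█·██···█·██·         
                              
                              
                              
                              


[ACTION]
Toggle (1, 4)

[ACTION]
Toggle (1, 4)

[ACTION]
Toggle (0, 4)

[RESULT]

      ▼12345678901234         
 Snare·██·█····██·█·█         
 HiHat··█·█·█·██·····         
  Clap█·······█······         
   Tom···█·····██·█··         
  Kick█··█·██···█·██·         
                              
                              
                              
                              


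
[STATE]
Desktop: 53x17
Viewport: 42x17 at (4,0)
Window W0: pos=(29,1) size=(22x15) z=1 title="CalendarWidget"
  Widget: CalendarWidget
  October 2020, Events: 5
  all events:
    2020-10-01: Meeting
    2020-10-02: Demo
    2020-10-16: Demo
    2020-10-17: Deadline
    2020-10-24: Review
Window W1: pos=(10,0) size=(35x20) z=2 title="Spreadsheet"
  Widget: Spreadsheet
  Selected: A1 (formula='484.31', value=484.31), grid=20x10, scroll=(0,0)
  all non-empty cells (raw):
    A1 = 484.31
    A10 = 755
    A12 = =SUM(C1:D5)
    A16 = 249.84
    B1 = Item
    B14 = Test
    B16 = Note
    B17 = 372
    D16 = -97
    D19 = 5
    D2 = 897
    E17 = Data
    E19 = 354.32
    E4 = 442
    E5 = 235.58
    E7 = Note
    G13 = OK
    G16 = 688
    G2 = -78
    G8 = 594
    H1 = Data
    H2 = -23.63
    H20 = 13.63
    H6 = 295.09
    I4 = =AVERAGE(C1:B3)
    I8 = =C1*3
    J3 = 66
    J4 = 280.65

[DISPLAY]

      ┏━━━━━━━━━━━━━━━━━━━━━━━━━━━━━━━━━┓ 
      ┃ Spreadsheet                     ┃━
      ┠─────────────────────────────────┨ 
      ┃A1: 484.31                       ┃─
      ┃       A       B       C       D ┃0
      ┃---------------------------------┃S
      ┃  1 [484.31]Item           0     ┃*
      ┃  2        0       0       0     ┃1
      ┃  3        0       0       0     ┃ 
      ┃  4        0       0       0     ┃2
      ┃  5        0       0       0     ┃3
      ┃  6        0       0       0     ┃ 
      ┃  7        0       0       0     ┃ 
      ┃  8        0       0       0     ┃ 
      ┃  9        0       0       0     ┃ 
      ┃ 10      755       0       0     ┃━
      ┃ 11        0       0       0     ┃ 


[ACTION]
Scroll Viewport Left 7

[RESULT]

          ┏━━━━━━━━━━━━━━━━━━━━━━━━━━━━━━━
          ┃ Spreadsheet                   
          ┠───────────────────────────────
          ┃A1: 484.31                     
          ┃       A       B       C       
          ┃-------------------------------
          ┃  1 [484.31]Item           0   
          ┃  2        0       0       0   
          ┃  3        0       0       0   
          ┃  4        0       0       0   
          ┃  5        0       0       0   
          ┃  6        0       0       0   
          ┃  7        0       0       0   
          ┃  8        0       0       0   
          ┃  9        0       0       0   
          ┃ 10      755       0       0   
          ┃ 11        0       0       0   


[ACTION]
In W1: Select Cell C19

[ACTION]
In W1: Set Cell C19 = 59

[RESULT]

          ┏━━━━━━━━━━━━━━━━━━━━━━━━━━━━━━━
          ┃ Spreadsheet                   
          ┠───────────────────────────────
          ┃C19: 59                        
          ┃       A       B       C       
          ┃-------------------------------
          ┃  1   484.31Item           0   
          ┃  2        0       0       0   
          ┃  3        0       0       0   
          ┃  4        0       0       0   
          ┃  5        0       0       0   
          ┃  6        0       0       0   
          ┃  7        0       0       0   
          ┃  8        0       0       0   
          ┃  9        0       0       0   
          ┃ 10      755       0       0   
          ┃ 11        0       0       0   


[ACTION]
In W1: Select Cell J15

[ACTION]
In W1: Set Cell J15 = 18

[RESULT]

          ┏━━━━━━━━━━━━━━━━━━━━━━━━━━━━━━━
          ┃ Spreadsheet                   
          ┠───────────────────────────────
          ┃J15: 18                        
          ┃       A       B       C       
          ┃-------------------------------
          ┃  1   484.31Item           0   
          ┃  2        0       0       0   
          ┃  3        0       0       0   
          ┃  4        0       0       0   
          ┃  5        0       0       0   
          ┃  6        0       0       0   
          ┃  7        0       0       0   
          ┃  8        0       0       0   
          ┃  9        0       0       0   
          ┃ 10      755       0       0   
          ┃ 11        0       0       0   


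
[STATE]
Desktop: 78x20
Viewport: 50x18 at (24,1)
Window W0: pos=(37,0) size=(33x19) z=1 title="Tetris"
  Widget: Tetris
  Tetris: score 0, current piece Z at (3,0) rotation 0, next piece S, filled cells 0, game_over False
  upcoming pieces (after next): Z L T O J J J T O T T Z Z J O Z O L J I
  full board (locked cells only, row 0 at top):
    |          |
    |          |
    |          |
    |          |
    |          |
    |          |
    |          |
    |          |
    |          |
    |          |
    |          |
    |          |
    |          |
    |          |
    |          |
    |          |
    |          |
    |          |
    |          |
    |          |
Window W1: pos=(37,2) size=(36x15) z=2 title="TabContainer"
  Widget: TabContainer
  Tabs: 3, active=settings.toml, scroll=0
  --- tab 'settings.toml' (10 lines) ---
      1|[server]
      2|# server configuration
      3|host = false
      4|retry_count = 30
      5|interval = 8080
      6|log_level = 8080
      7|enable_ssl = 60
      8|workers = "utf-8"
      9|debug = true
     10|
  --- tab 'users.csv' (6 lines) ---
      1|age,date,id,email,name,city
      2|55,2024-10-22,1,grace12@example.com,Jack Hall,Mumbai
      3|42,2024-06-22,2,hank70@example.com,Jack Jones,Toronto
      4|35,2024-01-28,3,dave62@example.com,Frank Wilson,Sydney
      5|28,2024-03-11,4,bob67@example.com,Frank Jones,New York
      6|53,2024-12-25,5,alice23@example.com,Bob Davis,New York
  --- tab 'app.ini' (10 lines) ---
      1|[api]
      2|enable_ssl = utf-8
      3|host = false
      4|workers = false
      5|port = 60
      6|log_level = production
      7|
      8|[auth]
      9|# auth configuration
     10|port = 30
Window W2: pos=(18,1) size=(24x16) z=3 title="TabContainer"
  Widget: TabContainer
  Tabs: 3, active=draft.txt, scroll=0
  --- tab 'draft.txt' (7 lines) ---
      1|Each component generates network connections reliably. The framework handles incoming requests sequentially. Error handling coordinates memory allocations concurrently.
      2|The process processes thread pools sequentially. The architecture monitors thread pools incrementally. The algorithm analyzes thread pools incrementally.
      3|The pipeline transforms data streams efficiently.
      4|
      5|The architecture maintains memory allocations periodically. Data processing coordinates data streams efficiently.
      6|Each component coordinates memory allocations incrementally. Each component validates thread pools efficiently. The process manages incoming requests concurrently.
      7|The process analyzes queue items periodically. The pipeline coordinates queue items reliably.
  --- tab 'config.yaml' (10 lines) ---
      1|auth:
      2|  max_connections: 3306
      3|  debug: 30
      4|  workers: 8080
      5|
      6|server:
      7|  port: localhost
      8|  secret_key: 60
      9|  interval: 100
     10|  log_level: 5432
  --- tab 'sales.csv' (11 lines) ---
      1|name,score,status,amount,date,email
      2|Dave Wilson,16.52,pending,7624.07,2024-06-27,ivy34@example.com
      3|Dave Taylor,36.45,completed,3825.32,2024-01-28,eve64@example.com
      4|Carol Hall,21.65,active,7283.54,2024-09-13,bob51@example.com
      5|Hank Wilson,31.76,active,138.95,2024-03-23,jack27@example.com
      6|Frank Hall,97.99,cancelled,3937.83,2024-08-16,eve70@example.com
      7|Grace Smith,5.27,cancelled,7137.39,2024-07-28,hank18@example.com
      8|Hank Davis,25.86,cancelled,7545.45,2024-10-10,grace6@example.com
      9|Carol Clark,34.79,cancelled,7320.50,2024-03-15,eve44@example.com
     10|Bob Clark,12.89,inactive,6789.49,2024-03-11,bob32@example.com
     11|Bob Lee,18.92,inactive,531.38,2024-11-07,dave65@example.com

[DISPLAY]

━━━━━━━━━━━━━━━━━┓ris                        ┃    
ontainer         ┃━━━━━━━━━━━━━━━━━━━━━━━━━━━━━━┓ 
─────────────────┨Container                     ┃ 
t.txt]│ config.ya┃──────────────────────────────┨ 
─────────────────┃tings.toml]│ users.csv │ app.i┃ 
component generat┃──────────────────────────────┃ 
rocess processes ┃ver]                          ┃ 
ipeline transform┃rver configuration            ┃ 
                 ┃ = false                      ┃ 
rchitecture maint┃y_count = 30                  ┃ 
component coordin┃rval = 8080                   ┃ 
rocess analyzes q┃level = 8080                  ┃ 
                 ┃le_ssl = 60                   ┃ 
                 ┃ers = "utf-8"                 ┃ 
                 ┃g = true                      ┃ 
━━━━━━━━━━━━━━━━━┛━━━━━━━━━━━━━━━━━━━━━━━━━━━━━━┛ 
             ┃          │                    ┃    
             ┗━━━━━━━━━━━━━━━━━━━━━━━━━━━━━━━┛    


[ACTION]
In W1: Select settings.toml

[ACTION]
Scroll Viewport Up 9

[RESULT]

             ┏━━━━━━━━━━━━━━━━━━━━━━━━━━━━━━━┓    
━━━━━━━━━━━━━━━━━┓ris                        ┃    
ontainer         ┃━━━━━━━━━━━━━━━━━━━━━━━━━━━━━━┓ 
─────────────────┨Container                     ┃ 
t.txt]│ config.ya┃──────────────────────────────┨ 
─────────────────┃tings.toml]│ users.csv │ app.i┃ 
component generat┃──────────────────────────────┃ 
rocess processes ┃ver]                          ┃ 
ipeline transform┃rver configuration            ┃ 
                 ┃ = false                      ┃ 
rchitecture maint┃y_count = 30                  ┃ 
component coordin┃rval = 8080                   ┃ 
rocess analyzes q┃level = 8080                  ┃ 
                 ┃le_ssl = 60                   ┃ 
                 ┃ers = "utf-8"                 ┃ 
                 ┃g = true                      ┃ 
━━━━━━━━━━━━━━━━━┛━━━━━━━━━━━━━━━━━━━━━━━━━━━━━━┛ 
             ┃          │                    ┃    


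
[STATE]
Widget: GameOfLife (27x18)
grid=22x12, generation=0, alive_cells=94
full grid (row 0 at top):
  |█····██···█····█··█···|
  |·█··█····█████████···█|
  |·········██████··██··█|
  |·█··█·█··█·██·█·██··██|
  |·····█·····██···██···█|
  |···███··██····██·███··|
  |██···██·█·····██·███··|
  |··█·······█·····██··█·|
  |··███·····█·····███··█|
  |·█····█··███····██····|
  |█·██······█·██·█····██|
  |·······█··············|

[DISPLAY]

Gen: 0                     
█····██···█····█··█···     
·█··█····█████████···█     
·········██████··██··█     
·█··█·█··█·██·█·██··██     
·····█·····██···██···█     
···███··██····██·███··     
██···██·█·····██·███··     
··█·······█·····██··█·     
··███·····█·····███··█     
·█····█··███····██····     
█·██······█·██·█····██     
·······█··············     
                           
                           
                           
                           
                           


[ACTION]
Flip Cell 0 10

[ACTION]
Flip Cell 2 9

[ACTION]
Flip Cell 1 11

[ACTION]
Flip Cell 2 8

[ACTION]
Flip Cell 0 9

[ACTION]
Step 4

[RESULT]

Gen: 4                     
·····█················     
····██················     
···███····█·········██     
···██···█····██···██·█     
···█·██·██··█·█···██·█     
···█·██···███··█···█·█     
··██·█······███···██··     
··█·███··█····██······     
·█······███······██·█·     
·█·········█···██···█·     
·█·······█·█··········     
··········█···········     
                           
                           
                           
                           
                           


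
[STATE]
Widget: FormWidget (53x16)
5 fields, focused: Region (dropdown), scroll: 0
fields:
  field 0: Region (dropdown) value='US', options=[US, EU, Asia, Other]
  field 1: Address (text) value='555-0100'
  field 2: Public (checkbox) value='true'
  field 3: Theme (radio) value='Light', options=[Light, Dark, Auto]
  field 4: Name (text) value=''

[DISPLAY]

> Region:     [US                                  ▼]
  Address:    [555-0100                             ]
  Public:     [x]                                    
  Theme:      (●) Light  ( ) Dark  ( ) Auto          
  Name:       [                                     ]
                                                     
                                                     
                                                     
                                                     
                                                     
                                                     
                                                     
                                                     
                                                     
                                                     
                                                     


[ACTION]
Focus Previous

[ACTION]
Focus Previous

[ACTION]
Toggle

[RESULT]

  Region:     [US                                  ▼]
  Address:    [555-0100                             ]
  Public:     [x]                                    
> Theme:      (●) Light  ( ) Dark  ( ) Auto          
  Name:       [                                     ]
                                                     
                                                     
                                                     
                                                     
                                                     
                                                     
                                                     
                                                     
                                                     
                                                     
                                                     
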